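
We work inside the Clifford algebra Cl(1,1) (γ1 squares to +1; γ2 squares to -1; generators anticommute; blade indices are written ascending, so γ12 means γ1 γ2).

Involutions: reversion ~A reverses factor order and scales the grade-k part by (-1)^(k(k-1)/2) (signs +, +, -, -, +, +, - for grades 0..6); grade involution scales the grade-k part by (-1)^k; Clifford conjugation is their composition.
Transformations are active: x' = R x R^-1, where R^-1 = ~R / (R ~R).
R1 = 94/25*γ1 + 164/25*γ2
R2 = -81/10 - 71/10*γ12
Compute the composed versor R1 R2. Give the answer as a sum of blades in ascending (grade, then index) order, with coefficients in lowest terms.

Distribute over the terms of R1 (each basis-blade product reordered to ascending indices, repeated generators contracted through their squares):
(94/25*γ1) R2 = -3807/125*γ1 - 3337/125*γ2
(164/25*γ2) R2 = -5822/125*γ1 - 6642/125*γ2
Summing the partial products and collecting blades:
Answer: -9629/125*γ1 - 9979/125*γ2


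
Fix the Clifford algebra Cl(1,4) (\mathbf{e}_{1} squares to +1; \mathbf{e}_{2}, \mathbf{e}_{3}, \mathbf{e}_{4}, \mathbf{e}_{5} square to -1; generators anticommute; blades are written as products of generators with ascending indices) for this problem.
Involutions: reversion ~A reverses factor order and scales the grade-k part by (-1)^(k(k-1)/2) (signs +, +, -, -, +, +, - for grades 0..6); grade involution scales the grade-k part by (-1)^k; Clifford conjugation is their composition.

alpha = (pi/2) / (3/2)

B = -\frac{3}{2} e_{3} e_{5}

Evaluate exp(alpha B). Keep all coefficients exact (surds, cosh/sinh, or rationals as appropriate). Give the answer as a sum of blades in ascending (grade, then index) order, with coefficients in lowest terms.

B^2 = (-\frac{3}{2})^2*(e_{3} e_{5})^2 = \frac{9}{4}*(-1) = -\frac{9}{4} (a basis 2-blade squares to minus the product of its generators' squares).
B^2 = -\frac{9}{4} — circular case — the even/odd split gives cos and sin: l = \frac{3}{2}, alpha*l = \frac{\pi}{2}, so exp(alpha B) = cos(\frac{\pi}{2}) + (sin(\frac{\pi}{2})/(\frac{3}{2}))*B = 0 + (\frac{2}{3})*B.
Answer: -e_{3} e_{5}


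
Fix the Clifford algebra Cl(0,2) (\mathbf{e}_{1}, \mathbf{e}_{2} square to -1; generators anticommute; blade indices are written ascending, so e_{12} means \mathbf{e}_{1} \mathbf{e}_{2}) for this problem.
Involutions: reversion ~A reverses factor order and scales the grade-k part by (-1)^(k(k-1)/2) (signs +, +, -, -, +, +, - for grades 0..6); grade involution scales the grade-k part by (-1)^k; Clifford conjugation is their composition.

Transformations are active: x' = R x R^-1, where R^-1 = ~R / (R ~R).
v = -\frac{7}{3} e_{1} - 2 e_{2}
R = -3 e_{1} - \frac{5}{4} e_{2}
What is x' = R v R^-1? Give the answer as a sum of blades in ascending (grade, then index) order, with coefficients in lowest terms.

~R = -3 e_{1} - \frac{5}{4} e_{2}, and R ~R = -\frac{169}{16}, so R^-1 = ~R / (-\frac{169}{16}).
R v = -\frac{19}{2} + \frac{37}{12} e_{12}
Answer: -\frac{1553}{507} e_{1} - \frac{42}{169} e_{2}


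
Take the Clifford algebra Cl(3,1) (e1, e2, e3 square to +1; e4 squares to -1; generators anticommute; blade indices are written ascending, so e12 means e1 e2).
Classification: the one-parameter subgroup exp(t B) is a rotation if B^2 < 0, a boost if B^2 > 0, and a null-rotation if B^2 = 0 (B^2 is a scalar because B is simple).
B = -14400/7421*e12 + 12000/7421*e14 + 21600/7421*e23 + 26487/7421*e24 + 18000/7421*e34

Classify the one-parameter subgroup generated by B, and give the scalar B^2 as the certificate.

B^2 term by term: the squares give (-14400/7421)^2*(e12)^2 + (12000/7421)^2*(e14)^2 + (21600/7421)^2*(e23)^2 + (26487/7421)^2*(e24)^2 + (18000/7421)^2*(e34)^2 = 207360000/55071241*(-1) + 144000000/55071241*(+1) + 466560000/55071241*(-1) + 701561169/55071241*(+1) + 324000000/55071241*(+1) = 9 (each basis 2-blade squares to minus the product of its generators' squares); cross terms between blades sharing an index anticommute and cancel; the commuting (index-disjoint) pairs give grade-4 terms 2*c*c'*(blade product), which cancel blade by blade — e1234: -518400000/55071241 + 518400000/55071241 = 0 — confirming B is simple. So B^2 = 9.
Answer: boost, certificate B^2 = 9. B^2 = 9 is basis-independent, so its sign is the whole story.


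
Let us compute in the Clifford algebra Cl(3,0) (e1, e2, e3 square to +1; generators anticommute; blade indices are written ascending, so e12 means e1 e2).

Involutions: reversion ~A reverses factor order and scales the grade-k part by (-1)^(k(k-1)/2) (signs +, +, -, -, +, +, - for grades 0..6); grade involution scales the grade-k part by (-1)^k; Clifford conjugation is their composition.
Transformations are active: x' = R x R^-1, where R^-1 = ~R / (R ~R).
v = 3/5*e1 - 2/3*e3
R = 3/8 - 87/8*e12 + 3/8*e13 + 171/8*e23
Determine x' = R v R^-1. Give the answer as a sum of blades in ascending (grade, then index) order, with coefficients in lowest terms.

~R = 3/8 + 87/8*e12 - 3/8*e13 - 171/8*e23, and R ~R = 9207/16, so R^-1 = ~R / (9207/16).
R v = -1/40*e1 - 309/40*e2 - 19/40*e3 + 803/40*e123
Answer: 13678/15345*e1 - 556/15345*e2 - 1423/15345*e3


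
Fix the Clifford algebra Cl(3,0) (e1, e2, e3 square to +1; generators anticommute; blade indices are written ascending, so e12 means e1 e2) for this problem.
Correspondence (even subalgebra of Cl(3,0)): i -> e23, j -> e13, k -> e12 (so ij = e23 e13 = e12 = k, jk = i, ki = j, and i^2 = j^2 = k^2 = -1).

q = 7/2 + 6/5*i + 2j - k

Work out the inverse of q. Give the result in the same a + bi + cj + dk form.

In blades: q = 7/2 - e12 + 2*e13 + 6/5*e23.
With qbar = 7/2 + e12 - 2*e13 - 6/5*e23 (scalar fixed, mapped units negated), q qbar = 1869/100 (the sum of squared coefficients), so q^-1 = qbar / (1869/100) = 50/267 + 100/1869*e12 - 200/1869*e13 - 40/623*e23; translating back:
Answer: 50/267 - 40/623*i - 200/1869*j + 100/1869*k


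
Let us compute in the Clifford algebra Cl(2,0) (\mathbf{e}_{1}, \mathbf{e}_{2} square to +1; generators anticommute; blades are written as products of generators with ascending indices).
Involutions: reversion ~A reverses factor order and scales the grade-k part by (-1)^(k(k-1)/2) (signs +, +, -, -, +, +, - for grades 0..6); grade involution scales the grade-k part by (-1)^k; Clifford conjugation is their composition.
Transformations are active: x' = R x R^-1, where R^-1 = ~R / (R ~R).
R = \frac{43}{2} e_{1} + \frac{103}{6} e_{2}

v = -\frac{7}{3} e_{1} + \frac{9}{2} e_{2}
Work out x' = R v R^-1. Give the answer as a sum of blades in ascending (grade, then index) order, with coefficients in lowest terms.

~R = \frac{43}{2} e_{1} + \frac{103}{6} e_{2}, and R ~R = \frac{13625}{18}, so R^-1 = ~R / (\frac{13625}{18}).
R v = \frac{325}{12} + \frac{4925}{36} e_{1} e_{2}
Answer: \frac{12661}{3270} e_{1} - \frac{1783}{545} e_{2}


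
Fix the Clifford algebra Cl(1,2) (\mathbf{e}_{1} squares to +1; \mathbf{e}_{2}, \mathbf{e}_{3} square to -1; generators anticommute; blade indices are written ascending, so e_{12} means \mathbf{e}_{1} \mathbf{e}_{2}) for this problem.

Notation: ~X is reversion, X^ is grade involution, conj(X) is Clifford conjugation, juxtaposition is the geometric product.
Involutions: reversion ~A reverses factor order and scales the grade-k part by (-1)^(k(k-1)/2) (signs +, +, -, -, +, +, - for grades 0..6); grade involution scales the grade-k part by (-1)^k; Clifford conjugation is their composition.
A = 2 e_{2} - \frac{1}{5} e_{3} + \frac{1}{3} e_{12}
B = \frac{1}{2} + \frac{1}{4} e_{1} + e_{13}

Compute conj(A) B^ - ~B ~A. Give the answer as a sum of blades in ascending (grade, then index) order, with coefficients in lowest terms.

first term: \frac{1}{5} e_{1} - \frac{13}{12} e_{2} + \frac{1}{10} e_{3} - \frac{2}{3} e_{12} + \frac{1}{20} e_{13} + \frac{1}{3} e_{23} + 2 e_{123}
second term: -\frac{1}{5} e_{1} + \frac{11}{12} e_{2} - \frac{1}{10} e_{3} + \frac{1}{3} e_{12} - \frac{1}{20} e_{13} + \frac{1}{3} e_{23} + 2 e_{123}
Answer: \frac{2}{5} e_{1} - 2 e_{2} + \frac{1}{5} e_{3} - e_{12} + \frac{1}{10} e_{13}


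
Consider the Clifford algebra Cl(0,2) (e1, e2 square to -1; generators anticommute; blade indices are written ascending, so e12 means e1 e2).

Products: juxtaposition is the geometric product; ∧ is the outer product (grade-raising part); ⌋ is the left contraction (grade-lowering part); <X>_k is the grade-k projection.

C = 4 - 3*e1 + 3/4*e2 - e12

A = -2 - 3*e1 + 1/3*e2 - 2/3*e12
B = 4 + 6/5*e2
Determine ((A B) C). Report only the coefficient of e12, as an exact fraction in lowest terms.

step 1: -42/5 - 56/5*e1 - 16/15*e2 - 94/15*e12
step 2: -218/3 - 83/6*e1 - 89/30*e2 - 424/15*e12
Answer: -424/15


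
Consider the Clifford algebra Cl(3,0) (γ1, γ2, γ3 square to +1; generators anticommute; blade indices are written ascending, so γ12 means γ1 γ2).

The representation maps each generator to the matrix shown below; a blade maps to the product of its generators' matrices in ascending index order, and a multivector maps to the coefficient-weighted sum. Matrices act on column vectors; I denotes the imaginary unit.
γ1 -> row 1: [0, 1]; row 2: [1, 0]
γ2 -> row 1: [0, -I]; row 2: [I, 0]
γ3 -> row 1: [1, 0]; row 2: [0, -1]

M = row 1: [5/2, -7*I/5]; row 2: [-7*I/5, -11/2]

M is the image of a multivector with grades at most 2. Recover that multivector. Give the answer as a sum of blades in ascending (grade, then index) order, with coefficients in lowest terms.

Method: 1, rho(γ1), rho(γ2), rho(γ3) form a trace-orthogonal basis of the 2x2 complex matrices (tr(X Y) = 2 if X = Y, else 0), so M = m0*1 + m1*rho(γ1) + m2*rho(γ2) + m3*rho(γ3) with m0 = tr(M)/2 = -3/2, m1 = tr(M rho(γ1))/2 = -7*I/5, m2 = tr(M rho(γ2))/2 = 0, m3 = tr(M rho(γ3))/2 = 4.
Multiplying table entries, the bivector images are rho(γ12) = I*rho(γ3), rho(γ13) = -I*rho(γ2), rho(γ23) = I*rho(γ1); with real blade coefficients the real parts of m0..m3 are the coefficients of 1, γ1, γ2, γ3 and the imaginary parts give the bivectors (γ23: Im m1, γ13: -Im m2, γ12: Im m3).
Answer: -3/2 + 4*γ3 - 7/5*γ23


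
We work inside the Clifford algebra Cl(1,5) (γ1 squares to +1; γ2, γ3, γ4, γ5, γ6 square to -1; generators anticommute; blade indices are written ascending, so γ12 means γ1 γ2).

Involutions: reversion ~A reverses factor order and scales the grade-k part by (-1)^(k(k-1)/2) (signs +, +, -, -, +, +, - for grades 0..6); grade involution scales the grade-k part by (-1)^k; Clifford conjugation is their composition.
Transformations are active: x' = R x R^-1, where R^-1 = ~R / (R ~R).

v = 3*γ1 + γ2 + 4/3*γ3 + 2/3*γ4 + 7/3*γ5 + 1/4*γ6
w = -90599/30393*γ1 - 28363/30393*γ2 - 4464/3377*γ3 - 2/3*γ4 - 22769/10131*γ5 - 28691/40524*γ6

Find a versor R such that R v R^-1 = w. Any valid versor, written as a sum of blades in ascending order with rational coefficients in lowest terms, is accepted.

Key observation: q(v) = q(w) = 13/48 (sandwiches preserve the norm), so R = v + w = 580/30393*γ1 + 2030/30393*γ2 + 116/10131*γ3 + 290/3377*γ5 - 4640/10131*γ6 works whenever it is invertible — the component of v along it is kept and (v - w)/2 reverses, sending v to w.
Answer: 580/30393*γ1 + 2030/30393*γ2 + 116/10131*γ3 + 290/3377*γ5 - 4640/10131*γ6


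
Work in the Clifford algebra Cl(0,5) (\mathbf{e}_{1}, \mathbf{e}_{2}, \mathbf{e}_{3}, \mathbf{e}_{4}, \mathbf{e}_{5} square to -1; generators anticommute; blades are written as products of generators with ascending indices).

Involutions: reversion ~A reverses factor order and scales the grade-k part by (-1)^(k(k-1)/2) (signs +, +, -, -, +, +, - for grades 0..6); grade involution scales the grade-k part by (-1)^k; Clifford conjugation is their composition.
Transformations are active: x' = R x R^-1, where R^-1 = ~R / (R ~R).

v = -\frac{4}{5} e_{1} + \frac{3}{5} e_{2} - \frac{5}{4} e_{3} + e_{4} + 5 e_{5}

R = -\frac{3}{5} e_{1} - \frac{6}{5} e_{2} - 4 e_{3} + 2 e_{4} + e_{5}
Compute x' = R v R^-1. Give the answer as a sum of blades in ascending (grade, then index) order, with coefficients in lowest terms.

~R = -\frac{3}{5} e_{1} - \frac{6}{5} e_{2} - 4 e_{3} + 2 e_{4} + e_{5}, and R ~R = -\frac{114}{5}, so R^-1 = ~R / (-\frac{114}{5}).
R v = -\frac{294}{25} - \frac{33}{25} e_{1} e_{2} - \frac{49}{20} e_{1} e_{3} + e_{1} e_{4} - \frac{11}{5} e_{1} e_{5} + \frac{39}{10} e_{2} e_{3} - \frac{12}{5} e_{2} e_{4} - \frac{33}{5} e_{2} e_{5} - \frac{3}{2} e_{3} e_{4} - \frac{75}{4} e_{3} e_{5} + 9 e_{4} e_{5}
Answer: \frac{86}{475} e_{1} - \frac{873}{475} e_{2} - \frac{1093}{380} e_{3} + \frac{101}{95} e_{4} - \frac{377}{95} e_{5}


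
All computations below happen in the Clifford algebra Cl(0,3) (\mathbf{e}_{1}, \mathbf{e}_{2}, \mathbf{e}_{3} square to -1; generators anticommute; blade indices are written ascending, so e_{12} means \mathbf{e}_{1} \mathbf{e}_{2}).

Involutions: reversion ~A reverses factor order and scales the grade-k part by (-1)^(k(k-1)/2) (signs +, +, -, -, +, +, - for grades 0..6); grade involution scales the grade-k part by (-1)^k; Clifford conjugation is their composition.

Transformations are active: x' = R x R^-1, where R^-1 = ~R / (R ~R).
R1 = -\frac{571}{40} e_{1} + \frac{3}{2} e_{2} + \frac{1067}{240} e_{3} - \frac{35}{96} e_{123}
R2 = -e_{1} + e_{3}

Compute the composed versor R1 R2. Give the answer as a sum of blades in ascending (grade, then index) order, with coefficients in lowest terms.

Distribute over the terms of R2 (each basis-blade product reordered to ascending indices, repeated generators contracted through their squares):
R1 (-e_{1}) = -\frac{571}{40} + \frac{3}{2} e_{12} + \frac{1067}{240} e_{13} - \frac{35}{96} e_{23}
R1 (e_{3}) = -\frac{1067}{240} + \frac{35}{96} e_{12} - \frac{571}{40} e_{13} + \frac{3}{2} e_{23}
Summing the partial products and collecting blades:
Answer: -\frac{4493}{240} + \frac{179}{96} e_{12} - \frac{2359}{240} e_{13} + \frac{109}{96} e_{23}


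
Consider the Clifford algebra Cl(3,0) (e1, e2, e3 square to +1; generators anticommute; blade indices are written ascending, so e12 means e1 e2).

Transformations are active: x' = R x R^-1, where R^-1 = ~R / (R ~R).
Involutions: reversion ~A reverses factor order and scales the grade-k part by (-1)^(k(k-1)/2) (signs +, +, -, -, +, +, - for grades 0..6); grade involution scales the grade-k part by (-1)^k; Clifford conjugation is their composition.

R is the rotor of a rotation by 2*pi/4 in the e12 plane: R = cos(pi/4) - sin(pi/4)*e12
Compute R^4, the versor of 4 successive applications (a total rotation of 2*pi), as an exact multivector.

Rotor phase runs at HALF the rotation angle; powers of one rotor simply add phase, so after 4 steps in e12 the phase is 4*pi/4 = pi and R^4 = cos(pi) - sin(pi)*e12.
cos(pi) = -1 and sin(pi) = 0, so R^4 = -1. The total rotation 2*pi is 1 full turn, so every vector returns to itself, yet the rotor is -1, on the OTHER sheet of the double cover (an odd number of 2*pi turns).
Answer: -1


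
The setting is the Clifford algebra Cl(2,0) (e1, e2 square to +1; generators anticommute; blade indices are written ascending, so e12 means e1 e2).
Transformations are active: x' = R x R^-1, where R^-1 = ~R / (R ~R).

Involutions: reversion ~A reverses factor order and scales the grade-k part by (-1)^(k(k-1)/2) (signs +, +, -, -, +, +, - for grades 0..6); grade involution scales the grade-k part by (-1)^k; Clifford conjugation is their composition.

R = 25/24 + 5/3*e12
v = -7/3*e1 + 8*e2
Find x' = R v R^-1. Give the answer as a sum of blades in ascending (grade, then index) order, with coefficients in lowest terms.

~R = 25/24 - 5/3*e12, and R ~R = 2225/576, so R^-1 = ~R / (2225/576).
R v = 785/72*e1 + 110/9*e2
Answer: 731/89*e1 - 376/267*e2


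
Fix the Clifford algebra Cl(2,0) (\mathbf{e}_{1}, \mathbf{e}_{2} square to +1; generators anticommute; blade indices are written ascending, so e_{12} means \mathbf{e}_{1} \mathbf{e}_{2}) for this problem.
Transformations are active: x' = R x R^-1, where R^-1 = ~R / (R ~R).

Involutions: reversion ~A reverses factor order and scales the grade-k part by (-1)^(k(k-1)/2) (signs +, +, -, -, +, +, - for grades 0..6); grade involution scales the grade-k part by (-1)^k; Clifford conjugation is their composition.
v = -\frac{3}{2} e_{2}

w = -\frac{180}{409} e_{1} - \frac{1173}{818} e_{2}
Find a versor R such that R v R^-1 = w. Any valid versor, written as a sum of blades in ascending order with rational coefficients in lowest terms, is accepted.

Reasoning: v^2 = w^2 = \frac{9}{4} since conjugation preserves the quadratic form; R = v + w = -\frac{180}{409} e_{1} - \frac{1200}{409} e_{2} is then valid when invertible, keeping its own part and reversing (v - w)/2.
Answer: -\frac{180}{409} e_{1} - \frac{1200}{409} e_{2}


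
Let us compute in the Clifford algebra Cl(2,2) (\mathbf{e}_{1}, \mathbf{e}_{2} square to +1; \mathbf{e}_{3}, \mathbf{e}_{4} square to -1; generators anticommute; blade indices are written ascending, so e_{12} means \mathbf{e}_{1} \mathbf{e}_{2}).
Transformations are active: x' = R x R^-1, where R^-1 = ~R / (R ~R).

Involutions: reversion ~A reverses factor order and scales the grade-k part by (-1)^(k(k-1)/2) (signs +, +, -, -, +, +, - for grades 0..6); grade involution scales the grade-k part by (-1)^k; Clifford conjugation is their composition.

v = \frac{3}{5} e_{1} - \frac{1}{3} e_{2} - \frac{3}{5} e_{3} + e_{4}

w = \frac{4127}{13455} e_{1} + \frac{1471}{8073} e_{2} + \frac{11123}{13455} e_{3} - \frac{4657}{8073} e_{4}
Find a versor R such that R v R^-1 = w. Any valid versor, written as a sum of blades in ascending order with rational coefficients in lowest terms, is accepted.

The midline construction: v and w both square to -\frac{8}{9}, so reflecting in their sum \frac{2440}{2691} e_{1} - \frac{1220}{8073} e_{2} + \frac{610}{2691} e_{3} + \frac{3416}{8073} e_{4} exchanges them.
Answer: \frac{2440}{2691} e_{1} - \frac{1220}{8073} e_{2} + \frac{610}{2691} e_{3} + \frac{3416}{8073} e_{4}


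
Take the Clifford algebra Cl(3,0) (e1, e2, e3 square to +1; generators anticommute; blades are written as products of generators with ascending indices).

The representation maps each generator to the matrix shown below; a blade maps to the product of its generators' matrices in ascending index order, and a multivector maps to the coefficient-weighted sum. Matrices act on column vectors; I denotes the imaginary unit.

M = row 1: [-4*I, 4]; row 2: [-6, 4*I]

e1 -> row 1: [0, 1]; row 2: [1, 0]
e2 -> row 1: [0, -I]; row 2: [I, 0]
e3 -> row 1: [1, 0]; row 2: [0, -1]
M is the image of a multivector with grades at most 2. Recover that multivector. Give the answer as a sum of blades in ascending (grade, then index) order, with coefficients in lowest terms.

Method: 1, rho(e1), rho(e2), rho(e3) form a trace-orthogonal basis of the 2x2 complex matrices (tr(X Y) = 2 if X = Y, else 0), so M = m0*1 + m1*rho(e1) + m2*rho(e2) + m3*rho(e3) with m0 = tr(M)/2 = 0, m1 = tr(M rho(e1))/2 = -1, m2 = tr(M rho(e2))/2 = 5*I, m3 = tr(M rho(e3))/2 = -4*I.
Multiplying table entries, the bivector images are rho(e1 e2) = I*rho(e3), rho(e1 e3) = -I*rho(e2), rho(e2 e3) = I*rho(e1); with real blade coefficients the real parts of m0..m3 are the coefficients of 1, e1, e2, e3 and the imaginary parts give the bivectors (e2 e3: Im m1, e1 e3: -Im m2, e1 e2: Im m3).
Answer: -e1 - 4*e1 e2 - 5*e1 e3


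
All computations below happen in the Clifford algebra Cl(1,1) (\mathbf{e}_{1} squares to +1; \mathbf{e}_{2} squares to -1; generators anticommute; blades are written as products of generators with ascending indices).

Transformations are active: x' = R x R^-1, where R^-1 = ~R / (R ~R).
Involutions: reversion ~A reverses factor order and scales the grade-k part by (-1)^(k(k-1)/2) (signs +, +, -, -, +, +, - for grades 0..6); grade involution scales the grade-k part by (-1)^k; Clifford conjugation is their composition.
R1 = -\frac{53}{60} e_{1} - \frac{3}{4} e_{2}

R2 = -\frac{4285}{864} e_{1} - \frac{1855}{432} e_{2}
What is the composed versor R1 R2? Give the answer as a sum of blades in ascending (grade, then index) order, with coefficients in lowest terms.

Distribute over the terms of R1 (each basis-blade product reordered to ascending indices, repeated generators contracted through their squares):
(-\frac{53}{60} e_{1}) R2 = \frac{45421}{10368} + \frac{19663}{5184} e_{1} e_{2}
(-\frac{3}{4} e_{2}) R2 = -\frac{1855}{576} - \frac{4285}{1152} e_{1} e_{2}
Summing the partial products and collecting blades:
Answer: \frac{12031}{10368} + \frac{761}{10368} e_{1} e_{2}


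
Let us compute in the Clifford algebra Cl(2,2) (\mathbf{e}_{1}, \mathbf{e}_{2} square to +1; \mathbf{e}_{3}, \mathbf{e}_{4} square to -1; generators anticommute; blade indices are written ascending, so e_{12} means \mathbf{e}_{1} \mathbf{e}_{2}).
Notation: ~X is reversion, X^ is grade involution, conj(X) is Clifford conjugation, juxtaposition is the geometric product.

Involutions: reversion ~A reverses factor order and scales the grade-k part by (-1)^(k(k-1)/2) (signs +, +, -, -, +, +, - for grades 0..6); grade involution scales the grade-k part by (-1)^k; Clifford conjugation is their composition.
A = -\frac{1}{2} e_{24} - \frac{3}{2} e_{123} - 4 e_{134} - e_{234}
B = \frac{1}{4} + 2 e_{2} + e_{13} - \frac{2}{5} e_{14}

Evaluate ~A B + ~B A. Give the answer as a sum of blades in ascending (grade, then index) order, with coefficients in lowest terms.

first term: -\frac{3}{2} e_{2} + \frac{8}{5} e_{3} + 3 e_{4} + \frac{1}{5} e_{12} - 3 e_{13} + \frac{1}{8} e_{24} + 2 e_{34} - \frac{1}{40} e_{123} - e_{124} + e_{134} - \frac{7}{20} e_{234} + \frac{15}{2} e_{1234}
second term: -\frac{3}{2} e_{2} + \frac{8}{5} e_{3} + 3 e_{4} - \frac{1}{5} e_{12} + 3 e_{13} - \frac{1}{8} e_{24} - 2 e_{34} + \frac{1}{40} e_{123} + e_{124} - e_{134} + \frac{7}{20} e_{234} + \frac{15}{2} e_{1234}
Answer: -3 e_{2} + \frac{16}{5} e_{3} + 6 e_{4} + 15 e_{1234}


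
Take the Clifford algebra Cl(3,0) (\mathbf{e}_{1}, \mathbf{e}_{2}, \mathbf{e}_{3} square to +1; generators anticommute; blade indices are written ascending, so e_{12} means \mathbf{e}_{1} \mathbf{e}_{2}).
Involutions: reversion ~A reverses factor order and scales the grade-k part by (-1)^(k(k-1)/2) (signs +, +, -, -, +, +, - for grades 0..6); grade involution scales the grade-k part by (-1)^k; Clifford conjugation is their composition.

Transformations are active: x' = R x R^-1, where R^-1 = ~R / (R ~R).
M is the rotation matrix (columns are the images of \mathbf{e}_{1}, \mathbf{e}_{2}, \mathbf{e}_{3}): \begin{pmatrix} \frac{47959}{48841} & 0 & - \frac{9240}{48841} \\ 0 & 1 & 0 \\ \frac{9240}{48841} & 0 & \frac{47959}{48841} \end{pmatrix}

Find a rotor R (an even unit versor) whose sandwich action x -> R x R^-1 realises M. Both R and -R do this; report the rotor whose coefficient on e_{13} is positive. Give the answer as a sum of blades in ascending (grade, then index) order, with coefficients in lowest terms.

Method: write R = a + b12*e_{12} + b13*e_{13} + b23*e_{23} with a^2 + b12^2 + b13^2 + b23^2 = 1 (so R^-1 = ~R). Expanding the columns R e_j ~R gives tr M = 4a^2 - 1 and, from the antisymmetric part, M21 - M12 = -4a*b12, M13 - M31 = 4a*b13, M32 - M23 = -4a*b23.
Here tr M = \frac{144759}{48841}, so a^2 = (1 + tr M)/4 = \frac{48400}{48841} and a = ±\frac{220}{221}. Taking a = \frac{220}{221}: M21 - M12 = 0, M13 - M31 = -\frac{18480}{48841}, M32 - M23 = 0, giving b12 = 0, b13 = -\frac{21}{221}, b23 = 0, i.e. R = \frac{220}{221} - \frac{21}{221} e_{13}.
Its e_{13} coefficient is negative, so report the other preimage -R.
Answer: -\frac{220}{221} + \frac{21}{221} e_{13}. Sheet selection: the two-to-one cover makes ±R indistinguishable at the matrix level (trace \frac{144759}{48841}), so uniqueness comes from the required sign on e_{13}.


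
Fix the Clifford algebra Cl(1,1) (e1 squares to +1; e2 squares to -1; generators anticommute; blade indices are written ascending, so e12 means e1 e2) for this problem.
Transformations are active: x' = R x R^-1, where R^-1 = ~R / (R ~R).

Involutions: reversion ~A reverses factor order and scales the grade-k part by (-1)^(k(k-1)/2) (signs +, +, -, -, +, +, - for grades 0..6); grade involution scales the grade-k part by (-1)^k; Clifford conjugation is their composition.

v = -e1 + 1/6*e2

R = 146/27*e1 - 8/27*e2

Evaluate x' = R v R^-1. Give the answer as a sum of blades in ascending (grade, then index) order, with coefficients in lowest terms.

~R = 146/27*e1 - 8/27*e2, and R ~R = 7084/243, so R^-1 = ~R / (7084/243).
R v = -434/81 + 49/81*e12
Answer: -2249/2277*e1 - 263/4554*e2


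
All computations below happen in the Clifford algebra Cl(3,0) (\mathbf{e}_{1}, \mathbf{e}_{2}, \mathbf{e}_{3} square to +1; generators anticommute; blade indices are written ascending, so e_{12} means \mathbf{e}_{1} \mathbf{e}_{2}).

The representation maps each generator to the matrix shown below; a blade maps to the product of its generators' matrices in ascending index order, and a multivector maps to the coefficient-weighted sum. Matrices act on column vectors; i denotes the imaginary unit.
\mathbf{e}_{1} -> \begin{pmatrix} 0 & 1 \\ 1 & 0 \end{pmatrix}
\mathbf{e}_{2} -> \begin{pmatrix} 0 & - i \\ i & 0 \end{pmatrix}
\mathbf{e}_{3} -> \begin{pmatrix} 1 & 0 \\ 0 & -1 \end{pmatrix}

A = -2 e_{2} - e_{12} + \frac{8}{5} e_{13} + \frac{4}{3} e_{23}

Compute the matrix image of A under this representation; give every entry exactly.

Bivector images (products of the table entries): rho(e_{12}) = rho(\mathbf{e}_{1})rho(\mathbf{e}_{2}) = \begin{pmatrix} i & 0 \\ 0 & - i \end{pmatrix}; rho(e_{13}) = rho(\mathbf{e}_{1})rho(\mathbf{e}_{3}) = \begin{pmatrix} 0 & -1 \\ 1 & 0 \end{pmatrix}; rho(e_{23}) = rho(\mathbf{e}_{2})rho(\mathbf{e}_{3}) = \begin{pmatrix} 0 & i \\ i & 0 \end{pmatrix}.
M = (-2)*rho(e_{2}) + (-1)*rho(e_{12}) + (\frac{8}{5})*rho(e_{13}) + (\frac{4}{3})*rho(e_{23}), summed entrywise:
Answer: \begin{pmatrix} - i & - \frac{8}{5} + \frac{10 i}{3} \\ \frac{8}{5} - \frac{2 i}{3} & i \end{pmatrix}


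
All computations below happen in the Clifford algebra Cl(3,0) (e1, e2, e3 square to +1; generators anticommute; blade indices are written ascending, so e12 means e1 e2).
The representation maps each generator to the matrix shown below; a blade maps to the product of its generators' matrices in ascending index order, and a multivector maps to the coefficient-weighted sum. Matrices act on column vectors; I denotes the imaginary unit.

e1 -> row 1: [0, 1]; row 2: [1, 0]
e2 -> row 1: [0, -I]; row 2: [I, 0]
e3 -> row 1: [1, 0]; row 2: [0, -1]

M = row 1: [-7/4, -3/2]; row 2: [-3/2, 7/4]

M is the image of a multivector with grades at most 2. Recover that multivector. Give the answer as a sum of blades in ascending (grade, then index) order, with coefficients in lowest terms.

Method: 1, rho(e1), rho(e2), rho(e3) form a trace-orthogonal basis of the 2x2 complex matrices (tr(X Y) = 2 if X = Y, else 0), so M = m0*1 + m1*rho(e1) + m2*rho(e2) + m3*rho(e3) with m0 = tr(M)/2 = 0, m1 = tr(M rho(e1))/2 = -3/2, m2 = tr(M rho(e2))/2 = 0, m3 = tr(M rho(e3))/2 = -7/4.
Multiplying table entries, the bivector images are rho(e12) = I*rho(e3), rho(e13) = -I*rho(e2), rho(e23) = I*rho(e1); with real blade coefficients the real parts of m0..m3 are the coefficients of 1, e1, e2, e3 and the imaginary parts give the bivectors (e23: Im m1, e13: -Im m2, e12: Im m3).
Answer: -3/2*e1 - 7/4*e3


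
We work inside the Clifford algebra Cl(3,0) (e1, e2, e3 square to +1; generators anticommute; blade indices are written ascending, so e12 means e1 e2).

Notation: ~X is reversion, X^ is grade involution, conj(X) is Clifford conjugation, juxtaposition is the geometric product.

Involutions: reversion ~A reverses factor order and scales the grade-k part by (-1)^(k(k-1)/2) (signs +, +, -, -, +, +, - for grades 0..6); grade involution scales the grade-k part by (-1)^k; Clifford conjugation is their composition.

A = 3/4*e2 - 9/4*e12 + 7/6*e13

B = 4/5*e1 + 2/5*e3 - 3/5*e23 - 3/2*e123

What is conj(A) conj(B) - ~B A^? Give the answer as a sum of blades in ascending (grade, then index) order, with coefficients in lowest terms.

first term: 7/15*e1 + 71/20*e2 + 239/120*e3 + 1/10*e12 + 9/40*e13 + 3/10*e23 - 9/10*e123
second term: -7/15*e1 - 1/20*e2 + 571/120*e3 + 1/10*e12 + 99/40*e13 + 3/10*e23 - 9/10*e123
Answer: 14/15*e1 + 18/5*e2 - 83/30*e3 - 9/4*e13


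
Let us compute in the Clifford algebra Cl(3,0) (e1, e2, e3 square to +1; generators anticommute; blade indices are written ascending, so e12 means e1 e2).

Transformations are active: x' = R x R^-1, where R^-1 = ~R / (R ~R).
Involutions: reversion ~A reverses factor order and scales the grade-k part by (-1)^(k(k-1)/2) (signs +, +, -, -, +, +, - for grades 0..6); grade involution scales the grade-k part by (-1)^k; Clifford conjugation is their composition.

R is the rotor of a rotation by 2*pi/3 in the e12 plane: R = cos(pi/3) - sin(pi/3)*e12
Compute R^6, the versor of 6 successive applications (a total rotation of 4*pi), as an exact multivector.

Because a rotor carries half the rotation angle, composing 6 copies of this e12-plane rotor multiplies the phase: 6*(pi/3) = 2*pi, hence R^6 = cos(2*pi) - sin(2*pi)*e12.
cos(2*pi) = 1 and sin(2*pi) = 0, so R^6 = 1. The total rotation 4*pi is 2 full turns, so every vector returns to itself, yet the rotor is +1, back on the identity sheet (an even number of 2*pi turns).
Answer: 1


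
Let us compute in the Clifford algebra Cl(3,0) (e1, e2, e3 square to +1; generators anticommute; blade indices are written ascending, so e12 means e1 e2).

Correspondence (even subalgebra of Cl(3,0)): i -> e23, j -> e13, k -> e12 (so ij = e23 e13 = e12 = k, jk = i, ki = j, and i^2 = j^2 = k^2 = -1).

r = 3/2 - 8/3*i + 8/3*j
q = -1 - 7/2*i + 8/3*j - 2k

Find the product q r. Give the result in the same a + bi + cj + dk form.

In blades: q = -1 - 2*e12 + 8/3*e13 - 7/2*e23, r = 3/2 + 8/3*e13 - 8/3*e23.
Distribute q over r term by term (generator squares from the signature, products reordered to ascending indices): (-1)*r = -3/2 - 8/3*e13 + 8/3*e23; (-2*e12)*r = -3*e12 + 16/3*e13 + 16/3*e23; (8/3*e13)*r = -64/9 + 64/9*e12 + 4*e13; (-7/2*e23)*r = -28/3 - 28/3*e12 - 21/4*e23.
Sum: -323/18 - 47/9*e12 + 20/3*e13 + 11/4*e23; translating back through the correspondence:
Answer: -323/18 + 11/4*i + 20/3*j - 47/9*k


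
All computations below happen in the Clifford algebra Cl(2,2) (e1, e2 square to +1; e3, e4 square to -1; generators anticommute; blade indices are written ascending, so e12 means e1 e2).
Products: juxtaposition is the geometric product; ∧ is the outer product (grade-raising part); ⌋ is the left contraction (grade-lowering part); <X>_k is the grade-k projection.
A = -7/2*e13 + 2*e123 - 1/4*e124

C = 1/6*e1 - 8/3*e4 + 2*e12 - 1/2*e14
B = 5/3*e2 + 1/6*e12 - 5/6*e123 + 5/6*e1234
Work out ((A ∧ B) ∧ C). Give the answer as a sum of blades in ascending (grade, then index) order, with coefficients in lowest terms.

step 1: 35/6*e123
step 2: -140/9*e1234
Answer: -140/9*e1234


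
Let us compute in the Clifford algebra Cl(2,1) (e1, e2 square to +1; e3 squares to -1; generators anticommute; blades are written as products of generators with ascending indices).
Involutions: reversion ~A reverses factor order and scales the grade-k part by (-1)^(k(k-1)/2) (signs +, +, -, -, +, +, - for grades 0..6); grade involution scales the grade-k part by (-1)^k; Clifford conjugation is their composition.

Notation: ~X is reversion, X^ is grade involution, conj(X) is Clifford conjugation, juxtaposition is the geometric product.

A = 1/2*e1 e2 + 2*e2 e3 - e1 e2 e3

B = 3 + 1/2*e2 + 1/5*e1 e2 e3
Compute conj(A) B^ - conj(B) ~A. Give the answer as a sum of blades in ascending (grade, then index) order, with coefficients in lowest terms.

first term: 1/5 + 13/20*e1 - 11/10*e3 - 3/2*e1 e2 - 1/2*e1 e3 - 6*e2 e3 - 3*e1 e2 e3
second term: 1/5 - 13/20*e1 + 11/10*e3 - 3/2*e1 e2 + 1/2*e1 e3 - 6*e2 e3 + 3*e1 e2 e3
Answer: 13/10*e1 - 11/5*e3 - e1 e3 - 6*e1 e2 e3


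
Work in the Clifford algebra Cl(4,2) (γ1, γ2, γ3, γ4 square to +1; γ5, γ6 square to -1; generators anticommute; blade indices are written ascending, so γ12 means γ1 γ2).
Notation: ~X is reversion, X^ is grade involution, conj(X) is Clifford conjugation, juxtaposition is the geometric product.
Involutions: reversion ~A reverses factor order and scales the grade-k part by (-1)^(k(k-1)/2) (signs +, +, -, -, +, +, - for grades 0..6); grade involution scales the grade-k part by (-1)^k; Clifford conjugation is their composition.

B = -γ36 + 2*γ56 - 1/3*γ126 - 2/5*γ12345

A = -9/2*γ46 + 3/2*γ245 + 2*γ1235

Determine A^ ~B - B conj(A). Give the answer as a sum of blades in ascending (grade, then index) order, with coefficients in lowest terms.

first term: -4/5*γ4 - 3/5*γ13 + 9/2*γ34 + 9*γ45 + 3/2*γ124 - 3*γ246 - 2/3*γ356 + 4*γ1236 - 2*γ1256 + 1/2*γ1456 + 9/5*γ12356 - 3/2*γ23456
second term: -4/5*γ4 + 3/5*γ13 - 9/2*γ34 - 9*γ45 - 3/2*γ124 + 3*γ246 + 2/3*γ356 + 4*γ1236 - 2*γ1256 + 1/2*γ1456 + 9/5*γ12356 - 3/2*γ23456
Answer: -6/5*γ13 + 9*γ34 + 18*γ45 + 3*γ124 - 6*γ246 - 4/3*γ356


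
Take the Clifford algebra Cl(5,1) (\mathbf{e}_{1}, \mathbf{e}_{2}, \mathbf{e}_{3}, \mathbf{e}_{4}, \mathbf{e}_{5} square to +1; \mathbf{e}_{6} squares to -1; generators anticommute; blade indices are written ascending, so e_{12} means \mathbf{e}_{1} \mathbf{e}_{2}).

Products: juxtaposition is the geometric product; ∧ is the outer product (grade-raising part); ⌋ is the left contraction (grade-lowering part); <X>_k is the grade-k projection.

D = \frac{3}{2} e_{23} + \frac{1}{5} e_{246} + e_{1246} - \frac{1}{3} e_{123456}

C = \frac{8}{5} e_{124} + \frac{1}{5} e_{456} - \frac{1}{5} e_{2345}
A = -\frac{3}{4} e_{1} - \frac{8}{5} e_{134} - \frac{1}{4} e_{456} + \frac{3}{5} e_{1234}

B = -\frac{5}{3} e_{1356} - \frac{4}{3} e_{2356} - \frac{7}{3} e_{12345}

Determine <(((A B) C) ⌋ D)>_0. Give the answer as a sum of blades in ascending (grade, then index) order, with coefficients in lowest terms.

step 1: -\frac{7}{5} e_{5} - \frac{56}{15} e_{25} + \frac{5}{12} e_{134} + \frac{1}{3} e_{234} + \frac{5}{4} e_{356} - \frac{8}{3} e_{456} + \frac{7}{12} e_{1236} + \frac{4}{5} e_{1456} + \frac{7}{4} e_{2345} - e_{2456} + e_{12356} - \frac{32}{15} e_{12456}
step 2: -\frac{53}{60} + \frac{4}{25} e_{1} - \frac{1}{5} e_{2} + \frac{1}{15} e_{5} - \frac{32}{75} e_{12} - \frac{8}{15} e_{13} + \frac{2}{3} e_{23} - \frac{149}{300} e_{34} - \frac{1}{5} e_{36} + \frac{7}{25} e_{46} + \frac{256}{75} e_{56} + \frac{1}{12} e_{125} + \frac{14}{5} e_{135} - \frac{32}{75} e_{136} - \frac{448}{75} e_{145} - \frac{1}{5} e_{146} + \frac{8}{5} e_{156} - \frac{7}{25} e_{234} - \frac{53}{60} e_{236} + \frac{149}{300} e_{246} + \frac{32}{25} e_{256} + \frac{14}{15} e_{346} + \frac{1}{5} e_{1234} + \frac{4}{25} e_{1236} + \frac{56}{25} e_{1245} - \frac{64}{15} e_{1256} + \frac{1}{12} e_{1356} + \frac{7}{60} e_{1456} + \frac{1}{15} e_{2356} - \frac{8}{5} e_{3456} - \frac{7}{60} e_{12345} + 2 e_{123456}
step 3: -\frac{2351}{1500} - \frac{149}{300} e_{1} - \frac{18}{125} e_{2} - \frac{3}{10} e_{3} + \frac{7}{180} e_{6} - \frac{19}{75} e_{12} + \frac{1}{45} e_{14} - \frac{463}{360} e_{23} - \frac{1}{36} e_{24} - \frac{64}{45} e_{34} - \frac{56}{75} e_{36} + \frac{4}{75} e_{45} + \frac{29}{75} e_{46} - \frac{1}{15} e_{56} + \frac{14}{45} e_{125} + \frac{32}{75} e_{134} - \frac{149}{900} e_{135} - \frac{53}{180} e_{145} + \frac{1}{5} e_{146} + \frac{7}{75} e_{156} - \frac{8}{15} e_{234} - \frac{1}{15} e_{235} - \frac{448}{225} e_{236} + \frac{32}{225} e_{245} - \frac{19}{20} e_{246} + \frac{1}{36} e_{346} - \frac{256}{225} e_{1234} + \frac{7}{75} e_{1235} + \frac{1}{15} e_{1245} - \frac{53}{60} e_{1246} - \frac{149}{900} e_{1256} + \frac{2}{9} e_{1456} + \frac{8}{45} e_{2456} - \frac{32}{225} e_{3456} - \frac{1}{45} e_{12346} - \frac{1}{15} e_{13456} - \frac{4}{75} e_{23456} + \frac{53}{180} e_{123456}
step 4: -\frac{2351}{1500}
Answer: -\frac{2351}{1500}


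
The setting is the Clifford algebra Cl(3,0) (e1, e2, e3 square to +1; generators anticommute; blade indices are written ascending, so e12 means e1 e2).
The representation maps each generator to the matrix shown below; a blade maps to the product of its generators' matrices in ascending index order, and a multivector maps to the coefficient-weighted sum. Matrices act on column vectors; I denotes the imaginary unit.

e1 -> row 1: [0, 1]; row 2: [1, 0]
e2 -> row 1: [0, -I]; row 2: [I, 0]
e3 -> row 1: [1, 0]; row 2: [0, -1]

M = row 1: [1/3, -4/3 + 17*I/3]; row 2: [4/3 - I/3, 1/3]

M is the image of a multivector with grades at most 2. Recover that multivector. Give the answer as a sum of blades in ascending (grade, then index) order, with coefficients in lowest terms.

Method: 1, rho(e1), rho(e2), rho(e3) form a trace-orthogonal basis of the 2x2 complex matrices (tr(X Y) = 2 if X = Y, else 0), so M = m0*1 + m1*rho(e1) + m2*rho(e2) + m3*rho(e3) with m0 = tr(M)/2 = 1/3, m1 = tr(M rho(e1))/2 = 8*I/3, m2 = tr(M rho(e2))/2 = -3 - 4*I/3, m3 = tr(M rho(e3))/2 = 0.
Multiplying table entries, the bivector images are rho(e12) = I*rho(e3), rho(e13) = -I*rho(e2), rho(e23) = I*rho(e1); with real blade coefficients the real parts of m0..m3 are the coefficients of 1, e1, e2, e3 and the imaginary parts give the bivectors (e23: Im m1, e13: -Im m2, e12: Im m3).
Answer: 1/3 - 3*e2 + 4/3*e13 + 8/3*e23


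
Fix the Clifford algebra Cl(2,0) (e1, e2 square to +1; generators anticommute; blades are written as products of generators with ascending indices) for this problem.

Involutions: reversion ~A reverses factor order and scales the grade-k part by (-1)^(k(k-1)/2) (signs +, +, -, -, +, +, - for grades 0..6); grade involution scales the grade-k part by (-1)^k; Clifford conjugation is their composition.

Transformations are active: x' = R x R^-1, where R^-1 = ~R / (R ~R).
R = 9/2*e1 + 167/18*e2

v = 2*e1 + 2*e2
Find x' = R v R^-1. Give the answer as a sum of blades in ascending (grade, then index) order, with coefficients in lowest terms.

~R = 9/2*e1 + 167/18*e2, and R ~R = 17225/162, so R^-1 = ~R / (17225/162).
R v = 248/9 - 86/9*e1 e2
Answer: 5726/17225*e1 + 48382/17225*e2


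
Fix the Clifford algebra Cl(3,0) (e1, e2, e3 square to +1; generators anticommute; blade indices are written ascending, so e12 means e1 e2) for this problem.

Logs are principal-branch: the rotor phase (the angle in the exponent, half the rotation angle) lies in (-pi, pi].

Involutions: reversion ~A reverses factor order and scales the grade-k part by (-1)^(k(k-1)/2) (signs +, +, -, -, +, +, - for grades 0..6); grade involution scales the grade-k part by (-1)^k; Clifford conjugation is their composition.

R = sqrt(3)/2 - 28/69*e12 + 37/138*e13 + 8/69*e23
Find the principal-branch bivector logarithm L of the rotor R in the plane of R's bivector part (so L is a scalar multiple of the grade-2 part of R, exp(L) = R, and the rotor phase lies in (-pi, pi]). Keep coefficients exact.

The scalar part of R is sqrt(3)/2, which pins the rotor phase on the principal branch; dividing the bivector part by the sine of that phase recovers the unit plane, and L is the phase times that plane.
Concretely: cos(phase) = sqrt(3)/2 gives phase = ±pi/6, and since phase/sin(phase) is even the sign is immaterial: L = (phase/sin(phase)) * <R>_2 = (pi/3) * <R>_2.
Answer: -28*pi/207*e12 + 37*pi/414*e13 + 8*pi/207*e23


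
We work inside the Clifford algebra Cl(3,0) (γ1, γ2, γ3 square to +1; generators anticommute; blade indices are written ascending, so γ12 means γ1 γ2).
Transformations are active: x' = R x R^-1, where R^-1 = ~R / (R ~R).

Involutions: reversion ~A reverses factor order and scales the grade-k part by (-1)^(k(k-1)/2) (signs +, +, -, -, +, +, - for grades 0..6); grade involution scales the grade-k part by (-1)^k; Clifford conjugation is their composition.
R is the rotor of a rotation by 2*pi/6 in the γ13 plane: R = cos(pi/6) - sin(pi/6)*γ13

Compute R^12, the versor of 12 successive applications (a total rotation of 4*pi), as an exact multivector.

Half-angle bookkeeping: 12 applications in γ13 add up to rotor phase 12*pi/6 = 2*pi, so R^12 = cos(2*pi) - sin(2*pi)*γ13.
cos(2*pi) = 1 and sin(2*pi) = 0, so R^12 = 1. The total rotation 4*pi is 2 full turns, so every vector returns to itself, yet the rotor is +1, back on the identity sheet (an even number of 2*pi turns).
Answer: 1


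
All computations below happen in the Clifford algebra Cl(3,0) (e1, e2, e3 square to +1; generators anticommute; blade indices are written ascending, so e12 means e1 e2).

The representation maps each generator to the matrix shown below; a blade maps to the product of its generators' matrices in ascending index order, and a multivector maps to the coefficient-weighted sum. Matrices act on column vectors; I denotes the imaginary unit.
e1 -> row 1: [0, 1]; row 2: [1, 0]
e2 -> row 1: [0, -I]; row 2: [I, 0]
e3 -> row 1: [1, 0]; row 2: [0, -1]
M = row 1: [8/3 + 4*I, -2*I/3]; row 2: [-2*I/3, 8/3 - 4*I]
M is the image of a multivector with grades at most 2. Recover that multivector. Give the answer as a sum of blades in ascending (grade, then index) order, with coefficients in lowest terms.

Method: 1, rho(e1), rho(e2), rho(e3) form a trace-orthogonal basis of the 2x2 complex matrices (tr(X Y) = 2 if X = Y, else 0), so M = m0*1 + m1*rho(e1) + m2*rho(e2) + m3*rho(e3) with m0 = tr(M)/2 = 8/3, m1 = tr(M rho(e1))/2 = -2*I/3, m2 = tr(M rho(e2))/2 = 0, m3 = tr(M rho(e3))/2 = 4*I.
Multiplying table entries, the bivector images are rho(e12) = I*rho(e3), rho(e13) = -I*rho(e2), rho(e23) = I*rho(e1); with real blade coefficients the real parts of m0..m3 are the coefficients of 1, e1, e2, e3 and the imaginary parts give the bivectors (e23: Im m1, e13: -Im m2, e12: Im m3).
Answer: 8/3 + 4*e12 - 2/3*e23
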